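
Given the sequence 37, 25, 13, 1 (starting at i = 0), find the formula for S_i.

Check differences: 25 - 37 = -12
13 - 25 = -12
Common difference d = -12.
First term a = 37.
Formula: S_i = 37 - 12*i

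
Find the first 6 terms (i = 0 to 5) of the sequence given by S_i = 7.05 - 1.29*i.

This is an arithmetic sequence.
i=0: S_0 = 7.05 + -1.29*0 = 7.05
i=1: S_1 = 7.05 + -1.29*1 = 5.76
i=2: S_2 = 7.05 + -1.29*2 = 4.47
i=3: S_3 = 7.05 + -1.29*3 = 3.18
i=4: S_4 = 7.05 + -1.29*4 = 1.89
i=5: S_5 = 7.05 + -1.29*5 = 0.6
The first 6 terms are: [7.05, 5.76, 4.47, 3.18, 1.89, 0.6]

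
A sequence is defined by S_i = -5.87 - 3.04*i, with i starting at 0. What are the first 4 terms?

This is an arithmetic sequence.
i=0: S_0 = -5.87 + -3.04*0 = -5.87
i=1: S_1 = -5.87 + -3.04*1 = -8.91
i=2: S_2 = -5.87 + -3.04*2 = -11.95
i=3: S_3 = -5.87 + -3.04*3 = -14.99
The first 4 terms are: [-5.87, -8.91, -11.95, -14.99]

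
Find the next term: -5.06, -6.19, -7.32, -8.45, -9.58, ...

Differences: -6.19 - -5.06 = -1.13
This is an arithmetic sequence with common difference d = -1.13.
Next term = -9.58 + -1.13 = -10.71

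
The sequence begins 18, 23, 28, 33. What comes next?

Differences: 23 - 18 = 5
This is an arithmetic sequence with common difference d = 5.
Next term = 33 + 5 = 38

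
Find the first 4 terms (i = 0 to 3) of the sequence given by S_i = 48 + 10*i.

This is an arithmetic sequence.
i=0: S_0 = 48 + 10*0 = 48
i=1: S_1 = 48 + 10*1 = 58
i=2: S_2 = 48 + 10*2 = 68
i=3: S_3 = 48 + 10*3 = 78
The first 4 terms are: [48, 58, 68, 78]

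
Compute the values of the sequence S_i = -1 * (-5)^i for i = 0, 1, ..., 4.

This is a geometric sequence.
i=0: S_0 = -1 * (-5)^0 = -1
i=1: S_1 = -1 * (-5)^1 = 5
i=2: S_2 = -1 * (-5)^2 = -25
i=3: S_3 = -1 * (-5)^3 = 125
i=4: S_4 = -1 * (-5)^4 = -625
The first 5 terms are: [-1, 5, -25, 125, -625]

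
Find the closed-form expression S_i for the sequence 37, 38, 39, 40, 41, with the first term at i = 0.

Check differences: 38 - 37 = 1
39 - 38 = 1
Common difference d = 1.
First term a = 37.
Formula: S_i = 37 + 1*i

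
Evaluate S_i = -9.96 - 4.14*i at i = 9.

S_9 = -9.96 + -4.14*9 = -9.96 + -37.26 = -47.22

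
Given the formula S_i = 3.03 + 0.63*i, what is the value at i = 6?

S_6 = 3.03 + 0.63*6 = 3.03 + 3.78 = 6.81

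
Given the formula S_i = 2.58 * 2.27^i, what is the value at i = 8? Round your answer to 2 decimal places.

S_8 = 2.58 * 2.27^8 ≈ 2.58 * 705.0288 ≈ 1818.97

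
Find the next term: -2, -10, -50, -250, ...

Ratios: -10 / -2 = 5.0
This is a geometric sequence with common ratio r = 5.
Next term = -250 * 5 = -1250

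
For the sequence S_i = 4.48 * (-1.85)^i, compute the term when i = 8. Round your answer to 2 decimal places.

S_8 = 4.48 * (-1.85)^8 ≈ 4.48 * 137.2062 ≈ 614.68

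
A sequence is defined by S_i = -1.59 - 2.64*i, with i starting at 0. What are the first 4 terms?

This is an arithmetic sequence.
i=0: S_0 = -1.59 + -2.64*0 = -1.59
i=1: S_1 = -1.59 + -2.64*1 = -4.23
i=2: S_2 = -1.59 + -2.64*2 = -6.87
i=3: S_3 = -1.59 + -2.64*3 = -9.51
The first 4 terms are: [-1.59, -4.23, -6.87, -9.51]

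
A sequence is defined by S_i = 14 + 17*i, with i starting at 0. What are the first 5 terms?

This is an arithmetic sequence.
i=0: S_0 = 14 + 17*0 = 14
i=1: S_1 = 14 + 17*1 = 31
i=2: S_2 = 14 + 17*2 = 48
i=3: S_3 = 14 + 17*3 = 65
i=4: S_4 = 14 + 17*4 = 82
The first 5 terms are: [14, 31, 48, 65, 82]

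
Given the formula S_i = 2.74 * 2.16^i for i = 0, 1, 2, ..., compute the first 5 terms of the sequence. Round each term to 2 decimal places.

This is a geometric sequence.
i=0: S_0 = 2.74 * 2.16^0 = 2.74
i=1: S_1 = 2.74 * 2.16^1 ≈ 5.92
i=2: S_2 = 2.74 * 2.16^2 ≈ 12.78
i=3: S_3 = 2.74 * 2.16^3 ≈ 27.61
i=4: S_4 = 2.74 * 2.16^4 ≈ 59.64
The first 5 terms are: [2.74, 5.92, 12.78, 27.61, 59.64]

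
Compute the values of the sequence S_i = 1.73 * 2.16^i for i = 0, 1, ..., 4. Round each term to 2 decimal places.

This is a geometric sequence.
i=0: S_0 = 1.73 * 2.16^0 = 1.73
i=1: S_1 = 1.73 * 2.16^1 ≈ 3.74
i=2: S_2 = 1.73 * 2.16^2 ≈ 8.07
i=3: S_3 = 1.73 * 2.16^3 ≈ 17.43
i=4: S_4 = 1.73 * 2.16^4 ≈ 37.66
The first 5 terms are: [1.73, 3.74, 8.07, 17.43, 37.66]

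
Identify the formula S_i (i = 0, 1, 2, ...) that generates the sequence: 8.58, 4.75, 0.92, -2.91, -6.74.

Check differences: 4.75 - 8.58 = -3.83
0.92 - 4.75 = -3.83
Common difference d = -3.83.
First term a = 8.58.
Formula: S_i = 8.58 - 3.83*i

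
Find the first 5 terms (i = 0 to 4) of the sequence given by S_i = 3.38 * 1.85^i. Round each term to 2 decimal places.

This is a geometric sequence.
i=0: S_0 = 3.38 * 1.85^0 = 3.38
i=1: S_1 = 3.38 * 1.85^1 ≈ 6.25
i=2: S_2 = 3.38 * 1.85^2 ≈ 11.57
i=3: S_3 = 3.38 * 1.85^3 ≈ 21.4
i=4: S_4 = 3.38 * 1.85^4 ≈ 39.59
The first 5 terms are: [3.38, 6.25, 11.57, 21.4, 39.59]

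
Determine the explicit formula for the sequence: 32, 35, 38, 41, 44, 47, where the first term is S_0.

Check differences: 35 - 32 = 3
38 - 35 = 3
Common difference d = 3.
First term a = 32.
Formula: S_i = 32 + 3*i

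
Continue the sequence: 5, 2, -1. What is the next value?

Differences: 2 - 5 = -3
This is an arithmetic sequence with common difference d = -3.
Next term = -1 + -3 = -4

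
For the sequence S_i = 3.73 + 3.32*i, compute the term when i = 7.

S_7 = 3.73 + 3.32*7 = 3.73 + 23.24 = 26.97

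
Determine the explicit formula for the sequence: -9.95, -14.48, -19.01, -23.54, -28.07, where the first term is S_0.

Check differences: -14.48 - -9.95 = -4.53
-19.01 - -14.48 = -4.53
Common difference d = -4.53.
First term a = -9.95.
Formula: S_i = -9.95 - 4.53*i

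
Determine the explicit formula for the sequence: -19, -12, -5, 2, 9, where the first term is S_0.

Check differences: -12 - -19 = 7
-5 - -12 = 7
Common difference d = 7.
First term a = -19.
Formula: S_i = -19 + 7*i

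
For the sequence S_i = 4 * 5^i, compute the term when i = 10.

S_10 = 4 * 5^10 = 4 * 9765625 = 39062500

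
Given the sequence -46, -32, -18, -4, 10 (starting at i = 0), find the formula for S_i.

Check differences: -32 - -46 = 14
-18 - -32 = 14
Common difference d = 14.
First term a = -46.
Formula: S_i = -46 + 14*i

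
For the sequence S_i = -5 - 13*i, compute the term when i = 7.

S_7 = -5 + -13*7 = -5 + -91 = -96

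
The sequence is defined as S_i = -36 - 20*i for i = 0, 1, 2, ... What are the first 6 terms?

This is an arithmetic sequence.
i=0: S_0 = -36 + -20*0 = -36
i=1: S_1 = -36 + -20*1 = -56
i=2: S_2 = -36 + -20*2 = -76
i=3: S_3 = -36 + -20*3 = -96
i=4: S_4 = -36 + -20*4 = -116
i=5: S_5 = -36 + -20*5 = -136
The first 6 terms are: [-36, -56, -76, -96, -116, -136]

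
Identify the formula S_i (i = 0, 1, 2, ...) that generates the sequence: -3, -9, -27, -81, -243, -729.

Check ratios: -9 / -3 = 3.0
Common ratio r = 3.
First term a = -3.
Formula: S_i = -3 * 3^i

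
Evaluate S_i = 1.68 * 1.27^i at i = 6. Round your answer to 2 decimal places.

S_6 = 1.68 * 1.27^6 ≈ 1.68 * 4.1959 ≈ 7.05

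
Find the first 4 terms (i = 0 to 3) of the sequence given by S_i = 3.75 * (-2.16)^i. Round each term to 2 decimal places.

This is a geometric sequence.
i=0: S_0 = 3.75 * (-2.16)^0 = 3.75
i=1: S_1 = 3.75 * (-2.16)^1 = -8.1
i=2: S_2 = 3.75 * (-2.16)^2 ≈ 17.5
i=3: S_3 = 3.75 * (-2.16)^3 ≈ -37.79
The first 4 terms are: [3.75, -8.1, 17.5, -37.79]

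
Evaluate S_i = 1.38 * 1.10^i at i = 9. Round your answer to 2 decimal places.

S_9 = 1.38 * 1.1^9 ≈ 1.38 * 2.3579 ≈ 3.25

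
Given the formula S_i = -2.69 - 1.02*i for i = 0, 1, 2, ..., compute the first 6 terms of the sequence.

This is an arithmetic sequence.
i=0: S_0 = -2.69 + -1.02*0 = -2.69
i=1: S_1 = -2.69 + -1.02*1 = -3.71
i=2: S_2 = -2.69 + -1.02*2 = -4.73
i=3: S_3 = -2.69 + -1.02*3 = -5.75
i=4: S_4 = -2.69 + -1.02*4 = -6.77
i=5: S_5 = -2.69 + -1.02*5 = -7.79
The first 6 terms are: [-2.69, -3.71, -4.73, -5.75, -6.77, -7.79]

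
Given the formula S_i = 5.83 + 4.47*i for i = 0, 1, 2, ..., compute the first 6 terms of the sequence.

This is an arithmetic sequence.
i=0: S_0 = 5.83 + 4.47*0 = 5.83
i=1: S_1 = 5.83 + 4.47*1 = 10.3
i=2: S_2 = 5.83 + 4.47*2 = 14.77
i=3: S_3 = 5.83 + 4.47*3 = 19.24
i=4: S_4 = 5.83 + 4.47*4 = 23.71
i=5: S_5 = 5.83 + 4.47*5 = 28.18
The first 6 terms are: [5.83, 10.3, 14.77, 19.24, 23.71, 28.18]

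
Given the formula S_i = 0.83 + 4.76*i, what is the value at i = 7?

S_7 = 0.83 + 4.76*7 = 0.83 + 33.32 = 34.15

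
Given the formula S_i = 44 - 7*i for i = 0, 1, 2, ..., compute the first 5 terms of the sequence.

This is an arithmetic sequence.
i=0: S_0 = 44 + -7*0 = 44
i=1: S_1 = 44 + -7*1 = 37
i=2: S_2 = 44 + -7*2 = 30
i=3: S_3 = 44 + -7*3 = 23
i=4: S_4 = 44 + -7*4 = 16
The first 5 terms are: [44, 37, 30, 23, 16]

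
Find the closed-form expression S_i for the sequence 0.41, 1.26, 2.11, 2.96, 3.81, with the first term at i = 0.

Check differences: 1.26 - 0.41 = 0.85
2.11 - 1.26 = 0.85
Common difference d = 0.85.
First term a = 0.41.
Formula: S_i = 0.41 + 0.85*i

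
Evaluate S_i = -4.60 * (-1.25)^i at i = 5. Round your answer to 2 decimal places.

S_5 = -4.6 * (-1.25)^5 ≈ -4.6 * -3.0518 ≈ 14.04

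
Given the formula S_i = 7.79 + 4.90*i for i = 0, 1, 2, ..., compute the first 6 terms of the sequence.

This is an arithmetic sequence.
i=0: S_0 = 7.79 + 4.9*0 = 7.79
i=1: S_1 = 7.79 + 4.9*1 = 12.69
i=2: S_2 = 7.79 + 4.9*2 = 17.59
i=3: S_3 = 7.79 + 4.9*3 = 22.49
i=4: S_4 = 7.79 + 4.9*4 = 27.39
i=5: S_5 = 7.79 + 4.9*5 = 32.29
The first 6 terms are: [7.79, 12.69, 17.59, 22.49, 27.39, 32.29]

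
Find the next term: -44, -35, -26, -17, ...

Differences: -35 - -44 = 9
This is an arithmetic sequence with common difference d = 9.
Next term = -17 + 9 = -8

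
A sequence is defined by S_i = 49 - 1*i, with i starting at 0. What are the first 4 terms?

This is an arithmetic sequence.
i=0: S_0 = 49 + -1*0 = 49
i=1: S_1 = 49 + -1*1 = 48
i=2: S_2 = 49 + -1*2 = 47
i=3: S_3 = 49 + -1*3 = 46
The first 4 terms are: [49, 48, 47, 46]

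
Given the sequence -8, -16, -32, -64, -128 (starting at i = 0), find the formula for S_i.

Check ratios: -16 / -8 = 2.0
Common ratio r = 2.
First term a = -8.
Formula: S_i = -8 * 2^i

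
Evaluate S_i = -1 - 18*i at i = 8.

S_8 = -1 + -18*8 = -1 + -144 = -145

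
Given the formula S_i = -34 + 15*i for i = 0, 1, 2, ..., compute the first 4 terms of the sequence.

This is an arithmetic sequence.
i=0: S_0 = -34 + 15*0 = -34
i=1: S_1 = -34 + 15*1 = -19
i=2: S_2 = -34 + 15*2 = -4
i=3: S_3 = -34 + 15*3 = 11
The first 4 terms are: [-34, -19, -4, 11]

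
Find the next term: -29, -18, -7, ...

Differences: -18 - -29 = 11
This is an arithmetic sequence with common difference d = 11.
Next term = -7 + 11 = 4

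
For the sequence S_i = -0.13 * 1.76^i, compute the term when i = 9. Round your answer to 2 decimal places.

S_9 = -0.13 * 1.76^9 ≈ -0.13 * 162.0369 ≈ -21.06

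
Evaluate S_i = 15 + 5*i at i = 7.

S_7 = 15 + 5*7 = 15 + 35 = 50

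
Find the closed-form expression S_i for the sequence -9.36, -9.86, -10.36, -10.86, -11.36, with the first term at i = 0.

Check differences: -9.86 - -9.36 = -0.5
-10.36 - -9.86 = -0.5
Common difference d = -0.5.
First term a = -9.36.
Formula: S_i = -9.36 - 0.50*i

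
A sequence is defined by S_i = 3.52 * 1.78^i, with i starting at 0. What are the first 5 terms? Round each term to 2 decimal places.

This is a geometric sequence.
i=0: S_0 = 3.52 * 1.78^0 = 3.52
i=1: S_1 = 3.52 * 1.78^1 ≈ 6.27
i=2: S_2 = 3.52 * 1.78^2 ≈ 11.15
i=3: S_3 = 3.52 * 1.78^3 ≈ 19.85
i=4: S_4 = 3.52 * 1.78^4 ≈ 35.34
The first 5 terms are: [3.52, 6.27, 11.15, 19.85, 35.34]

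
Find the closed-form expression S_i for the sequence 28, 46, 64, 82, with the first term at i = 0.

Check differences: 46 - 28 = 18
64 - 46 = 18
Common difference d = 18.
First term a = 28.
Formula: S_i = 28 + 18*i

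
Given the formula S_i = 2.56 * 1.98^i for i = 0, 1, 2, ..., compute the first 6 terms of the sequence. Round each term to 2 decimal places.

This is a geometric sequence.
i=0: S_0 = 2.56 * 1.98^0 = 2.56
i=1: S_1 = 2.56 * 1.98^1 ≈ 5.07
i=2: S_2 = 2.56 * 1.98^2 ≈ 10.04
i=3: S_3 = 2.56 * 1.98^3 ≈ 19.87
i=4: S_4 = 2.56 * 1.98^4 ≈ 39.35
i=5: S_5 = 2.56 * 1.98^5 ≈ 77.91
The first 6 terms are: [2.56, 5.07, 10.04, 19.87, 39.35, 77.91]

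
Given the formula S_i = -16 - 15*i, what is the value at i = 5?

S_5 = -16 + -15*5 = -16 + -75 = -91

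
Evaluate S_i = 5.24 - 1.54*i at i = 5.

S_5 = 5.24 + -1.54*5 = 5.24 + -7.7 = -2.46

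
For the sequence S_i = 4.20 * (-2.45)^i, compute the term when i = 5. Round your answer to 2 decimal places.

S_5 = 4.2 * (-2.45)^5 ≈ 4.2 * -88.2735 ≈ -370.75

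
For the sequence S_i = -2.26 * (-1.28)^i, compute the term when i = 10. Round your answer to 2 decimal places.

S_10 = -2.26 * (-1.28)^10 ≈ -2.26 * 11.8059 ≈ -26.68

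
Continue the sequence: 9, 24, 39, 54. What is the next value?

Differences: 24 - 9 = 15
This is an arithmetic sequence with common difference d = 15.
Next term = 54 + 15 = 69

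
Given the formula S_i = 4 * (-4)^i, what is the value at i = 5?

S_5 = 4 * (-4)^5 = 4 * -1024 = -4096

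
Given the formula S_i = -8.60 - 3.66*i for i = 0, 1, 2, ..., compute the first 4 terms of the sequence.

This is an arithmetic sequence.
i=0: S_0 = -8.6 + -3.66*0 = -8.6
i=1: S_1 = -8.6 + -3.66*1 = -12.26
i=2: S_2 = -8.6 + -3.66*2 = -15.92
i=3: S_3 = -8.6 + -3.66*3 = -19.58
The first 4 terms are: [-8.6, -12.26, -15.92, -19.58]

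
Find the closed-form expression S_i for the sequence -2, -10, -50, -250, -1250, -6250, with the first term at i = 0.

Check ratios: -10 / -2 = 5.0
Common ratio r = 5.
First term a = -2.
Formula: S_i = -2 * 5^i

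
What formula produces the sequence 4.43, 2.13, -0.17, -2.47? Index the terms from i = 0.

Check differences: 2.13 - 4.43 = -2.3
-0.17 - 2.13 = -2.3
Common difference d = -2.3.
First term a = 4.43.
Formula: S_i = 4.43 - 2.30*i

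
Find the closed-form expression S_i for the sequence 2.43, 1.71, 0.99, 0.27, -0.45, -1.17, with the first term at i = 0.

Check differences: 1.71 - 2.43 = -0.72
0.99 - 1.71 = -0.72
Common difference d = -0.72.
First term a = 2.43.
Formula: S_i = 2.43 - 0.72*i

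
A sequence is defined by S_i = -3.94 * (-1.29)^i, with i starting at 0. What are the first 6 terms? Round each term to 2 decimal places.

This is a geometric sequence.
i=0: S_0 = -3.94 * (-1.29)^0 = -3.94
i=1: S_1 = -3.94 * (-1.29)^1 ≈ 5.08
i=2: S_2 = -3.94 * (-1.29)^2 ≈ -6.56
i=3: S_3 = -3.94 * (-1.29)^3 ≈ 8.46
i=4: S_4 = -3.94 * (-1.29)^4 ≈ -10.91
i=5: S_5 = -3.94 * (-1.29)^5 ≈ 14.07
The first 6 terms are: [-3.94, 5.08, -6.56, 8.46, -10.91, 14.07]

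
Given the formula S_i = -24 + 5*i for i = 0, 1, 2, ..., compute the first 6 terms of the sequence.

This is an arithmetic sequence.
i=0: S_0 = -24 + 5*0 = -24
i=1: S_1 = -24 + 5*1 = -19
i=2: S_2 = -24 + 5*2 = -14
i=3: S_3 = -24 + 5*3 = -9
i=4: S_4 = -24 + 5*4 = -4
i=5: S_5 = -24 + 5*5 = 1
The first 6 terms are: [-24, -19, -14, -9, -4, 1]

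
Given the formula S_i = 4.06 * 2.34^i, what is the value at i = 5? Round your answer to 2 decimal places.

S_5 = 4.06 * 2.34^5 ≈ 4.06 * 70.1583 ≈ 284.84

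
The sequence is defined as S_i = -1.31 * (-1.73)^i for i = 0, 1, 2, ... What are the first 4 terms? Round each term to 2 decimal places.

This is a geometric sequence.
i=0: S_0 = -1.31 * (-1.73)^0 = -1.31
i=1: S_1 = -1.31 * (-1.73)^1 ≈ 2.27
i=2: S_2 = -1.31 * (-1.73)^2 ≈ -3.92
i=3: S_3 = -1.31 * (-1.73)^3 ≈ 6.78
The first 4 terms are: [-1.31, 2.27, -3.92, 6.78]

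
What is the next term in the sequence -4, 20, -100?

Ratios: 20 / -4 = -5.0
This is a geometric sequence with common ratio r = -5.
Next term = -100 * -5 = 500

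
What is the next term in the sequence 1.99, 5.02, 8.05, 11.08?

Differences: 5.02 - 1.99 = 3.03
This is an arithmetic sequence with common difference d = 3.03.
Next term = 11.08 + 3.03 = 14.11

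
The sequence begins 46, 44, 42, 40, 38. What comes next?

Differences: 44 - 46 = -2
This is an arithmetic sequence with common difference d = -2.
Next term = 38 + -2 = 36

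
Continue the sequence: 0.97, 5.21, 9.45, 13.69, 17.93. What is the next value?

Differences: 5.21 - 0.97 = 4.24
This is an arithmetic sequence with common difference d = 4.24.
Next term = 17.93 + 4.24 = 22.17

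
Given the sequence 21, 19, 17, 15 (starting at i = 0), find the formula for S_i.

Check differences: 19 - 21 = -2
17 - 19 = -2
Common difference d = -2.
First term a = 21.
Formula: S_i = 21 - 2*i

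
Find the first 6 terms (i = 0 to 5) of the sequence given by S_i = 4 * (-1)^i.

This is a geometric sequence.
i=0: S_0 = 4 * (-1)^0 = 4
i=1: S_1 = 4 * (-1)^1 = -4
i=2: S_2 = 4 * (-1)^2 = 4
i=3: S_3 = 4 * (-1)^3 = -4
i=4: S_4 = 4 * (-1)^4 = 4
i=5: S_5 = 4 * (-1)^5 = -4
The first 6 terms are: [4, -4, 4, -4, 4, -4]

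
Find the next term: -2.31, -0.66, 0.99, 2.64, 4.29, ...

Differences: -0.66 - -2.31 = 1.65
This is an arithmetic sequence with common difference d = 1.65.
Next term = 4.29 + 1.65 = 5.94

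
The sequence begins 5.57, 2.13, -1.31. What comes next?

Differences: 2.13 - 5.57 = -3.44
This is an arithmetic sequence with common difference d = -3.44.
Next term = -1.31 + -3.44 = -4.75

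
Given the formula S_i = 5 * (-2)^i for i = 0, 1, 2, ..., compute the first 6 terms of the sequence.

This is a geometric sequence.
i=0: S_0 = 5 * (-2)^0 = 5
i=1: S_1 = 5 * (-2)^1 = -10
i=2: S_2 = 5 * (-2)^2 = 20
i=3: S_3 = 5 * (-2)^3 = -40
i=4: S_4 = 5 * (-2)^4 = 80
i=5: S_5 = 5 * (-2)^5 = -160
The first 6 terms are: [5, -10, 20, -40, 80, -160]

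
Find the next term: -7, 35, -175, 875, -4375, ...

Ratios: 35 / -7 = -5.0
This is a geometric sequence with common ratio r = -5.
Next term = -4375 * -5 = 21875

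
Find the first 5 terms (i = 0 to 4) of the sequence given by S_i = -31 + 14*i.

This is an arithmetic sequence.
i=0: S_0 = -31 + 14*0 = -31
i=1: S_1 = -31 + 14*1 = -17
i=2: S_2 = -31 + 14*2 = -3
i=3: S_3 = -31 + 14*3 = 11
i=4: S_4 = -31 + 14*4 = 25
The first 5 terms are: [-31, -17, -3, 11, 25]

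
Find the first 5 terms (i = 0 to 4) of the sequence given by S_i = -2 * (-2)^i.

This is a geometric sequence.
i=0: S_0 = -2 * (-2)^0 = -2
i=1: S_1 = -2 * (-2)^1 = 4
i=2: S_2 = -2 * (-2)^2 = -8
i=3: S_3 = -2 * (-2)^3 = 16
i=4: S_4 = -2 * (-2)^4 = -32
The first 5 terms are: [-2, 4, -8, 16, -32]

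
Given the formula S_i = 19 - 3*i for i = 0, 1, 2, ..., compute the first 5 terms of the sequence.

This is an arithmetic sequence.
i=0: S_0 = 19 + -3*0 = 19
i=1: S_1 = 19 + -3*1 = 16
i=2: S_2 = 19 + -3*2 = 13
i=3: S_3 = 19 + -3*3 = 10
i=4: S_4 = 19 + -3*4 = 7
The first 5 terms are: [19, 16, 13, 10, 7]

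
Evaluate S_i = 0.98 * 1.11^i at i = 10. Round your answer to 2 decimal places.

S_10 = 0.98 * 1.11^10 ≈ 0.98 * 2.8394 ≈ 2.78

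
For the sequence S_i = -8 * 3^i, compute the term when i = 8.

S_8 = -8 * 3^8 = -8 * 6561 = -52488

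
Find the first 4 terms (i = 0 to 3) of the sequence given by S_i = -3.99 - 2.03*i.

This is an arithmetic sequence.
i=0: S_0 = -3.99 + -2.03*0 = -3.99
i=1: S_1 = -3.99 + -2.03*1 = -6.02
i=2: S_2 = -3.99 + -2.03*2 = -8.05
i=3: S_3 = -3.99 + -2.03*3 = -10.08
The first 4 terms are: [-3.99, -6.02, -8.05, -10.08]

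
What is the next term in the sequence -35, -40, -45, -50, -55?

Differences: -40 - -35 = -5
This is an arithmetic sequence with common difference d = -5.
Next term = -55 + -5 = -60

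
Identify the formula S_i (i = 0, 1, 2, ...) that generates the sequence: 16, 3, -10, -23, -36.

Check differences: 3 - 16 = -13
-10 - 3 = -13
Common difference d = -13.
First term a = 16.
Formula: S_i = 16 - 13*i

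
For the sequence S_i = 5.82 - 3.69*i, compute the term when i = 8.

S_8 = 5.82 + -3.69*8 = 5.82 + -29.52 = -23.7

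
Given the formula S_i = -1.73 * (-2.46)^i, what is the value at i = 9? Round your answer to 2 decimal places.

S_9 = -1.73 * (-2.46)^9 ≈ -1.73 * -3299.2556 ≈ 5707.71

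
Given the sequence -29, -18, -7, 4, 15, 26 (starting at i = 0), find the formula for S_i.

Check differences: -18 - -29 = 11
-7 - -18 = 11
Common difference d = 11.
First term a = -29.
Formula: S_i = -29 + 11*i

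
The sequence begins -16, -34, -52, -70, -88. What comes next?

Differences: -34 - -16 = -18
This is an arithmetic sequence with common difference d = -18.
Next term = -88 + -18 = -106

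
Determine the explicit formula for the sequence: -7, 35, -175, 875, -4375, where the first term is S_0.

Check ratios: 35 / -7 = -5.0
Common ratio r = -5.
First term a = -7.
Formula: S_i = -7 * (-5)^i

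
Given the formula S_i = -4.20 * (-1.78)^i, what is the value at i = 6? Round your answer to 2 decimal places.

S_6 = -4.2 * (-1.78)^6 ≈ -4.2 * 31.8068 ≈ -133.59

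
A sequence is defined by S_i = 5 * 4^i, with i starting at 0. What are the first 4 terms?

This is a geometric sequence.
i=0: S_0 = 5 * 4^0 = 5
i=1: S_1 = 5 * 4^1 = 20
i=2: S_2 = 5 * 4^2 = 80
i=3: S_3 = 5 * 4^3 = 320
The first 4 terms are: [5, 20, 80, 320]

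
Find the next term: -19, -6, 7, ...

Differences: -6 - -19 = 13
This is an arithmetic sequence with common difference d = 13.
Next term = 7 + 13 = 20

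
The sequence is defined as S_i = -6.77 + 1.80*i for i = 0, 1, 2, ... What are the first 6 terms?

This is an arithmetic sequence.
i=0: S_0 = -6.77 + 1.8*0 = -6.77
i=1: S_1 = -6.77 + 1.8*1 = -4.97
i=2: S_2 = -6.77 + 1.8*2 = -3.17
i=3: S_3 = -6.77 + 1.8*3 = -1.37
i=4: S_4 = -6.77 + 1.8*4 = 0.43
i=5: S_5 = -6.77 + 1.8*5 = 2.23
The first 6 terms are: [-6.77, -4.97, -3.17, -1.37, 0.43, 2.23]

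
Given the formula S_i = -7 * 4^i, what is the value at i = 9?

S_9 = -7 * 4^9 = -7 * 262144 = -1835008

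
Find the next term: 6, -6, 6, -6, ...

Ratios: -6 / 6 = -1.0
This is a geometric sequence with common ratio r = -1.
Next term = -6 * -1 = 6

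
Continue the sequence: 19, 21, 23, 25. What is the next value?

Differences: 21 - 19 = 2
This is an arithmetic sequence with common difference d = 2.
Next term = 25 + 2 = 27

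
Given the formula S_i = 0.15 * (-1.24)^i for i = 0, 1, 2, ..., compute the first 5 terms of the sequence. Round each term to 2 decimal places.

This is a geometric sequence.
i=0: S_0 = 0.15 * (-1.24)^0 = 0.15
i=1: S_1 = 0.15 * (-1.24)^1 ≈ -0.19
i=2: S_2 = 0.15 * (-1.24)^2 ≈ 0.23
i=3: S_3 = 0.15 * (-1.24)^3 ≈ -0.29
i=4: S_4 = 0.15 * (-1.24)^4 ≈ 0.35
The first 5 terms are: [0.15, -0.19, 0.23, -0.29, 0.35]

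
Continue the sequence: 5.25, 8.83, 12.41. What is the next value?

Differences: 8.83 - 5.25 = 3.58
This is an arithmetic sequence with common difference d = 3.58.
Next term = 12.41 + 3.58 = 15.99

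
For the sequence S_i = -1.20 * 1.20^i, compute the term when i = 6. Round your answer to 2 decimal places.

S_6 = -1.2 * 1.2^6 ≈ -1.2 * 2.986 ≈ -3.58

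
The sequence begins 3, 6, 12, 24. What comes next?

Ratios: 6 / 3 = 2.0
This is a geometric sequence with common ratio r = 2.
Next term = 24 * 2 = 48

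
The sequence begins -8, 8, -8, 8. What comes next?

Ratios: 8 / -8 = -1.0
This is a geometric sequence with common ratio r = -1.
Next term = 8 * -1 = -8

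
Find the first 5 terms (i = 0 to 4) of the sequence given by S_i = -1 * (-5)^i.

This is a geometric sequence.
i=0: S_0 = -1 * (-5)^0 = -1
i=1: S_1 = -1 * (-5)^1 = 5
i=2: S_2 = -1 * (-5)^2 = -25
i=3: S_3 = -1 * (-5)^3 = 125
i=4: S_4 = -1 * (-5)^4 = -625
The first 5 terms are: [-1, 5, -25, 125, -625]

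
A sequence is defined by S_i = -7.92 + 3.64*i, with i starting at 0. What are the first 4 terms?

This is an arithmetic sequence.
i=0: S_0 = -7.92 + 3.64*0 = -7.92
i=1: S_1 = -7.92 + 3.64*1 = -4.28
i=2: S_2 = -7.92 + 3.64*2 = -0.64
i=3: S_3 = -7.92 + 3.64*3 = 3.0
The first 4 terms are: [-7.92, -4.28, -0.64, 3.0]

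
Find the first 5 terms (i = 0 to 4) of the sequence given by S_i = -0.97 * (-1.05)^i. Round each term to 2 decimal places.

This is a geometric sequence.
i=0: S_0 = -0.97 * (-1.05)^0 = -0.97
i=1: S_1 = -0.97 * (-1.05)^1 ≈ 1.02
i=2: S_2 = -0.97 * (-1.05)^2 ≈ -1.07
i=3: S_3 = -0.97 * (-1.05)^3 ≈ 1.12
i=4: S_4 = -0.97 * (-1.05)^4 ≈ -1.18
The first 5 terms are: [-0.97, 1.02, -1.07, 1.12, -1.18]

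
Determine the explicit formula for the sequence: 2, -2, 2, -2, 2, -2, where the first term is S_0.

Check ratios: -2 / 2 = -1.0
Common ratio r = -1.
First term a = 2.
Formula: S_i = 2 * (-1)^i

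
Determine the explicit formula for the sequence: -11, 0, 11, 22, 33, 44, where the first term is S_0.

Check differences: 0 - -11 = 11
11 - 0 = 11
Common difference d = 11.
First term a = -11.
Formula: S_i = -11 + 11*i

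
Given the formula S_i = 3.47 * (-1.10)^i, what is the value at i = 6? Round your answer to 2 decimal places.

S_6 = 3.47 * (-1.1)^6 ≈ 3.47 * 1.7716 ≈ 6.15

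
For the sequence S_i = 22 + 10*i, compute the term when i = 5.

S_5 = 22 + 10*5 = 22 + 50 = 72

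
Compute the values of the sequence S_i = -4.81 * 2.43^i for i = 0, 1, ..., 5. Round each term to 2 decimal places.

This is a geometric sequence.
i=0: S_0 = -4.81 * 2.43^0 = -4.81
i=1: S_1 = -4.81 * 2.43^1 ≈ -11.69
i=2: S_2 = -4.81 * 2.43^2 ≈ -28.4
i=3: S_3 = -4.81 * 2.43^3 ≈ -69.02
i=4: S_4 = -4.81 * 2.43^4 ≈ -167.71
i=5: S_5 = -4.81 * 2.43^5 ≈ -407.55
The first 6 terms are: [-4.81, -11.69, -28.4, -69.02, -167.71, -407.55]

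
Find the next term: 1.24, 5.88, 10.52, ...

Differences: 5.88 - 1.24 = 4.64
This is an arithmetic sequence with common difference d = 4.64.
Next term = 10.52 + 4.64 = 15.16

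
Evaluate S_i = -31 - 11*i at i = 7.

S_7 = -31 + -11*7 = -31 + -77 = -108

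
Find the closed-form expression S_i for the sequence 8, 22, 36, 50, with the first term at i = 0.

Check differences: 22 - 8 = 14
36 - 22 = 14
Common difference d = 14.
First term a = 8.
Formula: S_i = 8 + 14*i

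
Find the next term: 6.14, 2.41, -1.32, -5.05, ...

Differences: 2.41 - 6.14 = -3.73
This is an arithmetic sequence with common difference d = -3.73.
Next term = -5.05 + -3.73 = -8.78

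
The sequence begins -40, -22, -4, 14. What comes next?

Differences: -22 - -40 = 18
This is an arithmetic sequence with common difference d = 18.
Next term = 14 + 18 = 32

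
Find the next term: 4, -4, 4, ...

Ratios: -4 / 4 = -1.0
This is a geometric sequence with common ratio r = -1.
Next term = 4 * -1 = -4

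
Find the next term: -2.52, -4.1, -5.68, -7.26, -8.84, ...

Differences: -4.1 - -2.52 = -1.58
This is an arithmetic sequence with common difference d = -1.58.
Next term = -8.84 + -1.58 = -10.42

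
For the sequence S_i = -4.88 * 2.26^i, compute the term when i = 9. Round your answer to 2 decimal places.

S_9 = -4.88 * 2.26^9 ≈ -4.88 * 1538.0695 ≈ -7505.78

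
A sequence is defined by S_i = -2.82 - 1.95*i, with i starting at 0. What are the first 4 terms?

This is an arithmetic sequence.
i=0: S_0 = -2.82 + -1.95*0 = -2.82
i=1: S_1 = -2.82 + -1.95*1 = -4.77
i=2: S_2 = -2.82 + -1.95*2 = -6.72
i=3: S_3 = -2.82 + -1.95*3 = -8.67
The first 4 terms are: [-2.82, -4.77, -6.72, -8.67]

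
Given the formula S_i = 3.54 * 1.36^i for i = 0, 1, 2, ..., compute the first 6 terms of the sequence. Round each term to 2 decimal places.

This is a geometric sequence.
i=0: S_0 = 3.54 * 1.36^0 = 3.54
i=1: S_1 = 3.54 * 1.36^1 ≈ 4.81
i=2: S_2 = 3.54 * 1.36^2 ≈ 6.55
i=3: S_3 = 3.54 * 1.36^3 ≈ 8.9
i=4: S_4 = 3.54 * 1.36^4 ≈ 12.11
i=5: S_5 = 3.54 * 1.36^5 ≈ 16.47
The first 6 terms are: [3.54, 4.81, 6.55, 8.9, 12.11, 16.47]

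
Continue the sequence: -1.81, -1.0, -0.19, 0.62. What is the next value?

Differences: -1.0 - -1.81 = 0.81
This is an arithmetic sequence with common difference d = 0.81.
Next term = 0.62 + 0.81 = 1.43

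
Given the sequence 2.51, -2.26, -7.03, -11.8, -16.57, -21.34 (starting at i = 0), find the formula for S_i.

Check differences: -2.26 - 2.51 = -4.77
-7.03 - -2.26 = -4.77
Common difference d = -4.77.
First term a = 2.51.
Formula: S_i = 2.51 - 4.77*i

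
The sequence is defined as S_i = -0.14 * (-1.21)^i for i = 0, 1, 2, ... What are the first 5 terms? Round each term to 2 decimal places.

This is a geometric sequence.
i=0: S_0 = -0.14 * (-1.21)^0 = -0.14
i=1: S_1 = -0.14 * (-1.21)^1 ≈ 0.17
i=2: S_2 = -0.14 * (-1.21)^2 ≈ -0.2
i=3: S_3 = -0.14 * (-1.21)^3 ≈ 0.25
i=4: S_4 = -0.14 * (-1.21)^4 ≈ -0.3
The first 5 terms are: [-0.14, 0.17, -0.2, 0.25, -0.3]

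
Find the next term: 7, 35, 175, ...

Ratios: 35 / 7 = 5.0
This is a geometric sequence with common ratio r = 5.
Next term = 175 * 5 = 875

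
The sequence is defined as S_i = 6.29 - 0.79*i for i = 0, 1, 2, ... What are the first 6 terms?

This is an arithmetic sequence.
i=0: S_0 = 6.29 + -0.79*0 = 6.29
i=1: S_1 = 6.29 + -0.79*1 = 5.5
i=2: S_2 = 6.29 + -0.79*2 = 4.71
i=3: S_3 = 6.29 + -0.79*3 = 3.92
i=4: S_4 = 6.29 + -0.79*4 = 3.13
i=5: S_5 = 6.29 + -0.79*5 = 2.34
The first 6 terms are: [6.29, 5.5, 4.71, 3.92, 3.13, 2.34]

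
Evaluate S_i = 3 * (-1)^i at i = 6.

S_6 = 3 * (-1)^6 = 3 * 1 = 3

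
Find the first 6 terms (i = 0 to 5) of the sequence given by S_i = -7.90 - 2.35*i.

This is an arithmetic sequence.
i=0: S_0 = -7.9 + -2.35*0 = -7.9
i=1: S_1 = -7.9 + -2.35*1 = -10.25
i=2: S_2 = -7.9 + -2.35*2 = -12.6
i=3: S_3 = -7.9 + -2.35*3 = -14.95
i=4: S_4 = -7.9 + -2.35*4 = -17.3
i=5: S_5 = -7.9 + -2.35*5 = -19.65
The first 6 terms are: [-7.9, -10.25, -12.6, -14.95, -17.3, -19.65]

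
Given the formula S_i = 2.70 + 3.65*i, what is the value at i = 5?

S_5 = 2.7 + 3.65*5 = 2.7 + 18.25 = 20.95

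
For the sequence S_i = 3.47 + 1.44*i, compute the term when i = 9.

S_9 = 3.47 + 1.44*9 = 3.47 + 12.96 = 16.43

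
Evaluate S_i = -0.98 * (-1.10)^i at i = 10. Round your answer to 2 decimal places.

S_10 = -0.98 * (-1.1)^10 ≈ -0.98 * 2.5937 ≈ -2.54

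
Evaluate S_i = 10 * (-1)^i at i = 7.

S_7 = 10 * (-1)^7 = 10 * -1 = -10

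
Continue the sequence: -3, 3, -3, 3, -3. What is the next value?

Ratios: 3 / -3 = -1.0
This is a geometric sequence with common ratio r = -1.
Next term = -3 * -1 = 3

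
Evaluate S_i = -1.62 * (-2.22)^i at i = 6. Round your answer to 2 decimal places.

S_6 = -1.62 * (-2.22)^6 ≈ -1.62 * 119.7065 ≈ -193.92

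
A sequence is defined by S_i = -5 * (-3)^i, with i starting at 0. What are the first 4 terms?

This is a geometric sequence.
i=0: S_0 = -5 * (-3)^0 = -5
i=1: S_1 = -5 * (-3)^1 = 15
i=2: S_2 = -5 * (-3)^2 = -45
i=3: S_3 = -5 * (-3)^3 = 135
The first 4 terms are: [-5, 15, -45, 135]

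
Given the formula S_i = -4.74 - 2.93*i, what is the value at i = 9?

S_9 = -4.74 + -2.93*9 = -4.74 + -26.37 = -31.11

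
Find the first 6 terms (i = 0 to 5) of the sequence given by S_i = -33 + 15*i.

This is an arithmetic sequence.
i=0: S_0 = -33 + 15*0 = -33
i=1: S_1 = -33 + 15*1 = -18
i=2: S_2 = -33 + 15*2 = -3
i=3: S_3 = -33 + 15*3 = 12
i=4: S_4 = -33 + 15*4 = 27
i=5: S_5 = -33 + 15*5 = 42
The first 6 terms are: [-33, -18, -3, 12, 27, 42]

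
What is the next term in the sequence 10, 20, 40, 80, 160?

Ratios: 20 / 10 = 2.0
This is a geometric sequence with common ratio r = 2.
Next term = 160 * 2 = 320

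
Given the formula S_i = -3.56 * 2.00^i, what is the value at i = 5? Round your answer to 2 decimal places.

S_5 = -3.56 * 2.0^5 = -3.56 * 32 = -113.92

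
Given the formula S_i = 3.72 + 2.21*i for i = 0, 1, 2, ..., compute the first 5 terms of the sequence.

This is an arithmetic sequence.
i=0: S_0 = 3.72 + 2.21*0 = 3.72
i=1: S_1 = 3.72 + 2.21*1 = 5.93
i=2: S_2 = 3.72 + 2.21*2 = 8.14
i=3: S_3 = 3.72 + 2.21*3 = 10.35
i=4: S_4 = 3.72 + 2.21*4 = 12.56
The first 5 terms are: [3.72, 5.93, 8.14, 10.35, 12.56]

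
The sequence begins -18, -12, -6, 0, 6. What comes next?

Differences: -12 - -18 = 6
This is an arithmetic sequence with common difference d = 6.
Next term = 6 + 6 = 12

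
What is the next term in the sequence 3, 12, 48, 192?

Ratios: 12 / 3 = 4.0
This is a geometric sequence with common ratio r = 4.
Next term = 192 * 4 = 768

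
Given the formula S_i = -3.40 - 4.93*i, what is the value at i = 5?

S_5 = -3.4 + -4.93*5 = -3.4 + -24.65 = -28.05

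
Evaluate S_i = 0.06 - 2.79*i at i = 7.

S_7 = 0.06 + -2.79*7 = 0.06 + -19.53 = -19.47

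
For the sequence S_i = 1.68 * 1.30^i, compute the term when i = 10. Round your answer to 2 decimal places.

S_10 = 1.68 * 1.3^10 ≈ 1.68 * 13.7858 ≈ 23.16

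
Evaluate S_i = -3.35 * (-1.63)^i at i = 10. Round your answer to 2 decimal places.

S_10 = -3.35 * (-1.63)^10 ≈ -3.35 * 132.3964 ≈ -443.53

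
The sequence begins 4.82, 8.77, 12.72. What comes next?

Differences: 8.77 - 4.82 = 3.95
This is an arithmetic sequence with common difference d = 3.95.
Next term = 12.72 + 3.95 = 16.67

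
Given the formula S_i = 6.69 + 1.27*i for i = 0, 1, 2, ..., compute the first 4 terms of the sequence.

This is an arithmetic sequence.
i=0: S_0 = 6.69 + 1.27*0 = 6.69
i=1: S_1 = 6.69 + 1.27*1 = 7.96
i=2: S_2 = 6.69 + 1.27*2 = 9.23
i=3: S_3 = 6.69 + 1.27*3 = 10.5
The first 4 terms are: [6.69, 7.96, 9.23, 10.5]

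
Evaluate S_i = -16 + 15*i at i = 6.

S_6 = -16 + 15*6 = -16 + 90 = 74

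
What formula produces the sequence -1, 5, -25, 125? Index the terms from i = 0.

Check ratios: 5 / -1 = -5.0
Common ratio r = -5.
First term a = -1.
Formula: S_i = -1 * (-5)^i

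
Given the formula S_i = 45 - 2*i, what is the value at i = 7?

S_7 = 45 + -2*7 = 45 + -14 = 31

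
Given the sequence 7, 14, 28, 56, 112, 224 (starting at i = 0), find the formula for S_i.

Check ratios: 14 / 7 = 2.0
Common ratio r = 2.
First term a = 7.
Formula: S_i = 7 * 2^i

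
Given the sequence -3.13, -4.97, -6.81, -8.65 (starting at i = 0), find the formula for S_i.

Check differences: -4.97 - -3.13 = -1.84
-6.81 - -4.97 = -1.84
Common difference d = -1.84.
First term a = -3.13.
Formula: S_i = -3.13 - 1.84*i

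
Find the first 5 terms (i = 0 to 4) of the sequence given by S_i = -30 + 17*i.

This is an arithmetic sequence.
i=0: S_0 = -30 + 17*0 = -30
i=1: S_1 = -30 + 17*1 = -13
i=2: S_2 = -30 + 17*2 = 4
i=3: S_3 = -30 + 17*3 = 21
i=4: S_4 = -30 + 17*4 = 38
The first 5 terms are: [-30, -13, 4, 21, 38]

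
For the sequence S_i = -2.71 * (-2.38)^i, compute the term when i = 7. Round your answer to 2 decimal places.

S_7 = -2.71 * (-2.38)^7 ≈ -2.71 * -432.5524 ≈ 1172.22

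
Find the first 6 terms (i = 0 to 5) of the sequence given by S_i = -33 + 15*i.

This is an arithmetic sequence.
i=0: S_0 = -33 + 15*0 = -33
i=1: S_1 = -33 + 15*1 = -18
i=2: S_2 = -33 + 15*2 = -3
i=3: S_3 = -33 + 15*3 = 12
i=4: S_4 = -33 + 15*4 = 27
i=5: S_5 = -33 + 15*5 = 42
The first 6 terms are: [-33, -18, -3, 12, 27, 42]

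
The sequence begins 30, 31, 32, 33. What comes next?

Differences: 31 - 30 = 1
This is an arithmetic sequence with common difference d = 1.
Next term = 33 + 1 = 34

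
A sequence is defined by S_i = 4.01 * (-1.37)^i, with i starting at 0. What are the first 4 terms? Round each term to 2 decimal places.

This is a geometric sequence.
i=0: S_0 = 4.01 * (-1.37)^0 = 4.01
i=1: S_1 = 4.01 * (-1.37)^1 ≈ -5.49
i=2: S_2 = 4.01 * (-1.37)^2 ≈ 7.53
i=3: S_3 = 4.01 * (-1.37)^3 ≈ -10.31
The first 4 terms are: [4.01, -5.49, 7.53, -10.31]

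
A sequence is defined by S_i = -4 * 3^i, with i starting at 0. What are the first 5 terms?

This is a geometric sequence.
i=0: S_0 = -4 * 3^0 = -4
i=1: S_1 = -4 * 3^1 = -12
i=2: S_2 = -4 * 3^2 = -36
i=3: S_3 = -4 * 3^3 = -108
i=4: S_4 = -4 * 3^4 = -324
The first 5 terms are: [-4, -12, -36, -108, -324]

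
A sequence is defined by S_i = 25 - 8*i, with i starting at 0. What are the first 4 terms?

This is an arithmetic sequence.
i=0: S_0 = 25 + -8*0 = 25
i=1: S_1 = 25 + -8*1 = 17
i=2: S_2 = 25 + -8*2 = 9
i=3: S_3 = 25 + -8*3 = 1
The first 4 terms are: [25, 17, 9, 1]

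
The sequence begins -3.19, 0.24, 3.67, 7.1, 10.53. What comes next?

Differences: 0.24 - -3.19 = 3.43
This is an arithmetic sequence with common difference d = 3.43.
Next term = 10.53 + 3.43 = 13.96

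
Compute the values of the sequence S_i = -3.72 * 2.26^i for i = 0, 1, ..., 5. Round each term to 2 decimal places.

This is a geometric sequence.
i=0: S_0 = -3.72 * 2.26^0 = -3.72
i=1: S_1 = -3.72 * 2.26^1 ≈ -8.41
i=2: S_2 = -3.72 * 2.26^2 ≈ -19.0
i=3: S_3 = -3.72 * 2.26^3 ≈ -42.94
i=4: S_4 = -3.72 * 2.26^4 ≈ -97.05
i=5: S_5 = -3.72 * 2.26^5 ≈ -219.32
The first 6 terms are: [-3.72, -8.41, -19.0, -42.94, -97.05, -219.32]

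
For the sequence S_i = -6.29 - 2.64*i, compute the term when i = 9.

S_9 = -6.29 + -2.64*9 = -6.29 + -23.76 = -30.05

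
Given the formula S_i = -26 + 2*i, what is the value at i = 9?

S_9 = -26 + 2*9 = -26 + 18 = -8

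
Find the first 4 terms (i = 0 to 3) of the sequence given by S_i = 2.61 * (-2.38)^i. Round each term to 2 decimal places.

This is a geometric sequence.
i=0: S_0 = 2.61 * (-2.38)^0 = 2.61
i=1: S_1 = 2.61 * (-2.38)^1 ≈ -6.21
i=2: S_2 = 2.61 * (-2.38)^2 ≈ 14.78
i=3: S_3 = 2.61 * (-2.38)^3 ≈ -35.19
The first 4 terms are: [2.61, -6.21, 14.78, -35.19]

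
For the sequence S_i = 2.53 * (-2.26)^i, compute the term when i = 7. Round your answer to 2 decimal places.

S_7 = 2.53 * (-2.26)^7 ≈ 2.53 * -301.1335 ≈ -761.87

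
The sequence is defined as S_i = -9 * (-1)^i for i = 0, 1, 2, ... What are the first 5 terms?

This is a geometric sequence.
i=0: S_0 = -9 * (-1)^0 = -9
i=1: S_1 = -9 * (-1)^1 = 9
i=2: S_2 = -9 * (-1)^2 = -9
i=3: S_3 = -9 * (-1)^3 = 9
i=4: S_4 = -9 * (-1)^4 = -9
The first 5 terms are: [-9, 9, -9, 9, -9]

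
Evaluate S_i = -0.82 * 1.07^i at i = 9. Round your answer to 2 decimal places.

S_9 = -0.82 * 1.07^9 ≈ -0.82 * 1.8385 ≈ -1.51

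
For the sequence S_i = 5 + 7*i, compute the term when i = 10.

S_10 = 5 + 7*10 = 5 + 70 = 75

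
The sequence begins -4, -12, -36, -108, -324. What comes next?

Ratios: -12 / -4 = 3.0
This is a geometric sequence with common ratio r = 3.
Next term = -324 * 3 = -972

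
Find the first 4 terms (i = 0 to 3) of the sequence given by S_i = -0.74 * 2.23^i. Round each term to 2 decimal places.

This is a geometric sequence.
i=0: S_0 = -0.74 * 2.23^0 = -0.74
i=1: S_1 = -0.74 * 2.23^1 ≈ -1.65
i=2: S_2 = -0.74 * 2.23^2 ≈ -3.68
i=3: S_3 = -0.74 * 2.23^3 ≈ -8.21
The first 4 terms are: [-0.74, -1.65, -3.68, -8.21]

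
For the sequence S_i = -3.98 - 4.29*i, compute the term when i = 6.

S_6 = -3.98 + -4.29*6 = -3.98 + -25.74 = -29.72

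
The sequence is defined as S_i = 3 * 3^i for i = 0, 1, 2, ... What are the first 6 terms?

This is a geometric sequence.
i=0: S_0 = 3 * 3^0 = 3
i=1: S_1 = 3 * 3^1 = 9
i=2: S_2 = 3 * 3^2 = 27
i=3: S_3 = 3 * 3^3 = 81
i=4: S_4 = 3 * 3^4 = 243
i=5: S_5 = 3 * 3^5 = 729
The first 6 terms are: [3, 9, 27, 81, 243, 729]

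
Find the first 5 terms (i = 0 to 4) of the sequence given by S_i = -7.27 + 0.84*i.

This is an arithmetic sequence.
i=0: S_0 = -7.27 + 0.84*0 = -7.27
i=1: S_1 = -7.27 + 0.84*1 = -6.43
i=2: S_2 = -7.27 + 0.84*2 = -5.59
i=3: S_3 = -7.27 + 0.84*3 = -4.75
i=4: S_4 = -7.27 + 0.84*4 = -3.91
The first 5 terms are: [-7.27, -6.43, -5.59, -4.75, -3.91]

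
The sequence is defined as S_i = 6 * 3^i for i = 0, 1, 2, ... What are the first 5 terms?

This is a geometric sequence.
i=0: S_0 = 6 * 3^0 = 6
i=1: S_1 = 6 * 3^1 = 18
i=2: S_2 = 6 * 3^2 = 54
i=3: S_3 = 6 * 3^3 = 162
i=4: S_4 = 6 * 3^4 = 486
The first 5 terms are: [6, 18, 54, 162, 486]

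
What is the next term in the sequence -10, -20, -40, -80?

Ratios: -20 / -10 = 2.0
This is a geometric sequence with common ratio r = 2.
Next term = -80 * 2 = -160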